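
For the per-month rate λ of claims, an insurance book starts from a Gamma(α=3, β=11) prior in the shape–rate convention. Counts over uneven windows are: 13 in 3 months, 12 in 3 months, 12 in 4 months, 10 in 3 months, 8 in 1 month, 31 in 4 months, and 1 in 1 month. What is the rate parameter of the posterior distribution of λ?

Total count: 13 + 12 + 12 + 10 + 8 + 31 + 1 = 87.
Total exposure: 3 + 3 + 4 + 3 + 1 + 4 + 1 = 19 months.
Gamma(α, β) with Poisson data over total exposure Σt gives posterior Gamma(α+Σx, β+Σt) = Gamma(90, 30).

30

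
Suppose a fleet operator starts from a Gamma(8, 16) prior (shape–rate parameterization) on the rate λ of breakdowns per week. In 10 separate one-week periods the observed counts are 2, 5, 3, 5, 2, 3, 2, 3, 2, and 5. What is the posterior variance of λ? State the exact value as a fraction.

10/169

Total count: 2 + 5 + 3 + 5 + 2 + 3 + 2 + 3 + 2 + 5 = 32.
Total exposure: 10 weeks.
Gamma(α, β) with Poisson data over total exposure Σt gives posterior Gamma(α+Σx, β+Σt) = Gamma(40, 26).
Posterior variance = α'/β'² = 40/676 = 10/169.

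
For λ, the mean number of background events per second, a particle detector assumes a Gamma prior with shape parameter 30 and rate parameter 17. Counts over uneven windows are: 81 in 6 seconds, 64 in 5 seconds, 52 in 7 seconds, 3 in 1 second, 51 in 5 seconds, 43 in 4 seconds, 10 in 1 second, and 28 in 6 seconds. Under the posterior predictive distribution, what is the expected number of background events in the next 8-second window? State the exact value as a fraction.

Total count: 81 + 64 + 52 + 3 + 51 + 43 + 10 + 28 = 332.
Total exposure: 6 + 5 + 7 + 1 + 5 + 4 + 1 + 6 = 35 seconds.
Conjugate update: add total count to the shape and total exposure to the rate, giving Gamma(362, 52).
Predictive mean over an 8-second window = T·E[λ|data] = 8·362/52 = 724/13.

724/13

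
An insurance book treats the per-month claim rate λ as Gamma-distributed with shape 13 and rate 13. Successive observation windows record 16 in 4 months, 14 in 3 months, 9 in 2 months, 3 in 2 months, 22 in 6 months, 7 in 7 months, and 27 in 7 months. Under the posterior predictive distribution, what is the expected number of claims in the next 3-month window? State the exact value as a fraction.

333/44

Total count: 16 + 14 + 9 + 3 + 22 + 7 + 27 = 98.
Total exposure: 4 + 3 + 2 + 2 + 6 + 7 + 7 = 31 months.
Posterior: α' = 13 + 98 = 111, β' = 13 + 31 = 44.
Predictive mean over a 3-month window = T·E[λ|data] = 3·111/44 = 333/44.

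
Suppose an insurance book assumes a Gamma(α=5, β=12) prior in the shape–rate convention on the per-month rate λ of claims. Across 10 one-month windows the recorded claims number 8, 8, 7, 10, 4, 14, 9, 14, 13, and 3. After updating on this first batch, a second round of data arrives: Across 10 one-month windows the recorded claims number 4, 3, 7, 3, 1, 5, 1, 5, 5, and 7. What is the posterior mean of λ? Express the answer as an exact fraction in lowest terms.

Total count: 8 + 8 + 7 + 10 + 4 + 14 + 9 + 14 + 13 + 3 = 90.
Total exposure: 10 months.
After the first batch: Gamma(5 + 90, 12 + 10) = Gamma(95, 22).
Total count: 4 + 3 + 7 + 3 + 1 + 5 + 1 + 5 + 5 + 7 = 41.
Total exposure: 10 months.
After the second batch: Gamma(95 + 41, 22 + 10) = Gamma(136, 32).
Posterior mean = α'/β' = 136/32 = 17/4.

17/4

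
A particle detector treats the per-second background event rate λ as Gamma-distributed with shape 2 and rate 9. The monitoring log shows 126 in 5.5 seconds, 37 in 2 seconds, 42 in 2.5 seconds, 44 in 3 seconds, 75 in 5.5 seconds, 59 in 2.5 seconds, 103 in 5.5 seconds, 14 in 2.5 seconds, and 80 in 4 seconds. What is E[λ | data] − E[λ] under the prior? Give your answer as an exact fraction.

859/63

Total count: 126 + 37 + 42 + 44 + 75 + 59 + 103 + 14 + 80 = 580.
Total exposure: 5.5 + 2 + 2.5 + 3 + 5.5 + 2.5 + 5.5 + 2.5 + 4 = 33 seconds.
Posterior: α' = 2 + 580 = 582, β' = 9 + 33 = 42.
Posterior mean = 582/42 = 97/7; prior mean = 2/9 = 2/9. Difference = 97/7 − 2/9 = 859/63.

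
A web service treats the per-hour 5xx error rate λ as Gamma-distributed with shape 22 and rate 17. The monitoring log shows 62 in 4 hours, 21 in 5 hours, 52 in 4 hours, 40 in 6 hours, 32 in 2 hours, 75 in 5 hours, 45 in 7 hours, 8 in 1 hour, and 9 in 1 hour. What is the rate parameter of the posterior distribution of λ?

52

Total count: 62 + 21 + 52 + 40 + 32 + 75 + 45 + 8 + 9 = 344.
Total exposure: 4 + 5 + 4 + 6 + 2 + 5 + 7 + 1 + 1 = 35 hours.
Conjugate update: add total count to the shape and total exposure to the rate, giving Gamma(366, 52).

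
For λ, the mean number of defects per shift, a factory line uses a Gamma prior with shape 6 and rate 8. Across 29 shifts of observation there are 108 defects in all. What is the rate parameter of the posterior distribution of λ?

Total count 108 over total exposure 29 shifts.
The Gamma prior is conjugate for the Poisson rate, so λ | data ~ Gamma(6+108, 8+29) = Gamma(114, 37).

37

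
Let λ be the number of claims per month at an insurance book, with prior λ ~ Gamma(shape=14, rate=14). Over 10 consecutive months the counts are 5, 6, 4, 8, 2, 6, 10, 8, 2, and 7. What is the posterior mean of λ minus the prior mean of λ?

Total count: 5 + 6 + 4 + 8 + 2 + 6 + 10 + 8 + 2 + 7 = 58.
Total exposure: 10 months.
By Gamma–Poisson conjugacy, the posterior is Gamma(α + Σx, β + Σt) = Gamma(14 + 58, 14 + 10) = Gamma(72, 24).
Posterior mean = 72/24 = 3; prior mean = 14/14 = 1. Difference = 3 − 1 = 2.

2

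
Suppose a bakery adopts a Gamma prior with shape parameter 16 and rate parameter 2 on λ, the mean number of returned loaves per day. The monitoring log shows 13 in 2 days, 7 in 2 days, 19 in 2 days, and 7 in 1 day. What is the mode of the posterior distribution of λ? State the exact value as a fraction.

61/9

Total count: 13 + 7 + 19 + 7 = 46.
Total exposure: 2 + 2 + 2 + 1 = 7 days.
The Gamma prior is conjugate for the Poisson rate, so λ | data ~ Gamma(16+46, 2+7) = Gamma(62, 9).
Posterior mode = (α'−1)/β' = 61/9.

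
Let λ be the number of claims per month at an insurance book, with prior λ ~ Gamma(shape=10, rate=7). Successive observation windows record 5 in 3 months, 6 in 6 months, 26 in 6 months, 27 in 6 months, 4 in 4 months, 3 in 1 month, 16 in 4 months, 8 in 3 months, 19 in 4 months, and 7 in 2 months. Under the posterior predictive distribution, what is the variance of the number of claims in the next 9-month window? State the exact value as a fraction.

64845/2116

Total count: 5 + 6 + 26 + 27 + 4 + 3 + 16 + 8 + 19 + 7 = 121.
Total exposure: 3 + 6 + 6 + 6 + 4 + 1 + 4 + 3 + 4 + 2 = 39 months.
Gamma(α, β) with Poisson data over total exposure Σt gives posterior Gamma(α+Σx, β+Σt) = Gamma(131, 46).
The posterior predictive for a window of length T is Negative Binomial with variance T·α'·(β'+T)/β'² = 9·131·55/2116 = 64845/2116.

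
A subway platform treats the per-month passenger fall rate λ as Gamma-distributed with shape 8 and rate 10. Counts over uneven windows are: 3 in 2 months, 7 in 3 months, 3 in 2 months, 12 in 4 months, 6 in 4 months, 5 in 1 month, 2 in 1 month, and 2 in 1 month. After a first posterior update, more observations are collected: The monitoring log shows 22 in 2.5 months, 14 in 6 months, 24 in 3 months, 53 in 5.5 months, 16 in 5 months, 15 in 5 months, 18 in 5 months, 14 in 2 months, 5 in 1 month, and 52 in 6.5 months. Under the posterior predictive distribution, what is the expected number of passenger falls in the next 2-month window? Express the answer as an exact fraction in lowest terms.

Total count: 3 + 7 + 3 + 12 + 6 + 5 + 2 + 2 = 40.
Total exposure: 2 + 3 + 2 + 4 + 4 + 1 + 1 + 1 = 18 months.
After the first batch: Gamma(8 + 40, 10 + 18) = Gamma(48, 28).
Total count: 22 + 14 + 24 + 53 + 16 + 15 + 18 + 14 + 5 + 52 = 233.
Total exposure: 2.5 + 6 + 3 + 5.5 + 5 + 5 + 5 + 2 + 1 + 6.5 = 41.5 months.
After the second batch: Gamma(48 + 233, 28 + 41.5) = Gamma(281, 139/2).
Predictive mean over a 2-month window = T·E[λ|data] = 2·281/(139/2) = 1124/139.

1124/139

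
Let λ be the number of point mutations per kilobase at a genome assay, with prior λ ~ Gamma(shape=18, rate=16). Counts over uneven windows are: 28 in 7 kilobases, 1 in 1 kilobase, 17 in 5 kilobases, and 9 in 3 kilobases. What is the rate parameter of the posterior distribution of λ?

Total count: 28 + 1 + 17 + 9 = 55.
Total exposure: 7 + 1 + 5 + 3 = 16 kilobases.
By Gamma–Poisson conjugacy, the posterior is Gamma(α + Σx, β + Σt) = Gamma(18 + 55, 16 + 16) = Gamma(73, 32).

32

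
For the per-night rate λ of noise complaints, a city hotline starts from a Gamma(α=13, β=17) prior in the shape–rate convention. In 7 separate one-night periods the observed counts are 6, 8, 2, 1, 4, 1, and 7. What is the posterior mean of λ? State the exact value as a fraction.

7/4

Total count: 6 + 8 + 2 + 1 + 4 + 1 + 7 = 29.
Total exposure: 7 nights.
The Gamma prior is conjugate for the Poisson rate, so λ | data ~ Gamma(13+29, 17+7) = Gamma(42, 24).
Posterior mean = α'/β' = 42/24 = 7/4.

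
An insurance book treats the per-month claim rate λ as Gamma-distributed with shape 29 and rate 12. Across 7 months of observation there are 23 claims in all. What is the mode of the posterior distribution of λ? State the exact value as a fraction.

Total count 23 over total exposure 7 months.
By Gamma–Poisson conjugacy, the posterior is Gamma(α + Σx, β + Σt) = Gamma(29 + 23, 12 + 7) = Gamma(52, 19).
Posterior mode = (α'−1)/β' = 51/19.

51/19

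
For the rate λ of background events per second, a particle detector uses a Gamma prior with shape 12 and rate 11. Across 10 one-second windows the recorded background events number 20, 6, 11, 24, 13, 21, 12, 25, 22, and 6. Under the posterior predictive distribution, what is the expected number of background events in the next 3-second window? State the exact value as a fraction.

Total count: 20 + 6 + 11 + 24 + 13 + 21 + 12 + 25 + 22 + 6 = 160.
Total exposure: 10 seconds.
Posterior: α' = 12 + 160 = 172, β' = 11 + 10 = 21.
Predictive mean over a 3-second window = T·E[λ|data] = 3·172/21 = 172/7.

172/7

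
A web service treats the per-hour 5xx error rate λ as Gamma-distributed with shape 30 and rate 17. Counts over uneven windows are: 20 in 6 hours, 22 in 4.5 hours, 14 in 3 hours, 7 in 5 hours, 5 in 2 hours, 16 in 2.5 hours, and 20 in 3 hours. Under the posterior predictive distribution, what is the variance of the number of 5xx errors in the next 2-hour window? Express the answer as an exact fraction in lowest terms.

12060/1849

Total count: 20 + 22 + 14 + 7 + 5 + 16 + 20 = 104.
Total exposure: 6 + 4.5 + 3 + 5 + 2 + 2.5 + 3 = 26 hours.
Conjugate update: add total count to the shape and total exposure to the rate, giving Gamma(134, 43).
The posterior predictive for a window of length T is Negative Binomial with variance T·α'·(β'+T)/β'² = 2·134·45/1849 = 12060/1849.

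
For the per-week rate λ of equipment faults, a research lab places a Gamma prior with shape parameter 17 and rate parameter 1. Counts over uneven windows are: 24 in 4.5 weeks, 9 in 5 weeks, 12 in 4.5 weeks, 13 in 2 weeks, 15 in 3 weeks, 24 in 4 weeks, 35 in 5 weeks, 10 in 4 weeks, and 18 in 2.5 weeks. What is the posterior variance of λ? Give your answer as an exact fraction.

708/5041

Total count: 24 + 9 + 12 + 13 + 15 + 24 + 35 + 10 + 18 = 160.
Total exposure: 4.5 + 5 + 4.5 + 2 + 3 + 4 + 5 + 4 + 2.5 = 34.5 weeks.
The Gamma prior is conjugate for the Poisson rate, so λ | data ~ Gamma(17+160, 1+34.5) = Gamma(177, 71/2).
Posterior variance = α'/β'² = 177/(5041/4) = 708/5041.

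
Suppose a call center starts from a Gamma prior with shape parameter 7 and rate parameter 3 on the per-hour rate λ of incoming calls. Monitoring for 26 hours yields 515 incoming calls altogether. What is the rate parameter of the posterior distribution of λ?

29

Total count 515 over total exposure 26 hours.
By Gamma–Poisson conjugacy, the posterior is Gamma(α + Σx, β + Σt) = Gamma(7 + 515, 3 + 26) = Gamma(522, 29).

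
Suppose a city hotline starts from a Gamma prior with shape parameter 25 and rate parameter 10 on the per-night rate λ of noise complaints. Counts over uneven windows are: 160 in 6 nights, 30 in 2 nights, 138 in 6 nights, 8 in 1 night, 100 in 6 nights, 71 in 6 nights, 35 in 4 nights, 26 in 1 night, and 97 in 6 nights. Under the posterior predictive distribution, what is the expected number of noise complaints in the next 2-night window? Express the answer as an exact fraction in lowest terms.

115/4

Total count: 160 + 30 + 138 + 8 + 100 + 71 + 35 + 26 + 97 = 665.
Total exposure: 6 + 2 + 6 + 1 + 6 + 6 + 4 + 1 + 6 = 38 nights.
Posterior: α' = 25 + 665 = 690, β' = 10 + 38 = 48.
Predictive mean over a 2-night window = T·E[λ|data] = 2·690/48 = 115/4.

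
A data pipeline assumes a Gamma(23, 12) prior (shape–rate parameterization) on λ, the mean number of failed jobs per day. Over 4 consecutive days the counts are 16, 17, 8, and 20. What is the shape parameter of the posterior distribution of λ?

Total count: 16 + 17 + 8 + 20 = 61.
Total exposure: 4 days.
The Gamma prior is conjugate for the Poisson rate, so λ | data ~ Gamma(23+61, 12+4) = Gamma(84, 16).

84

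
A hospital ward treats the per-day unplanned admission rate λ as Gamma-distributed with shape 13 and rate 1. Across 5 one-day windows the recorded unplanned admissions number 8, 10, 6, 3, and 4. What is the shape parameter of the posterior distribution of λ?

44

Total count: 8 + 10 + 6 + 3 + 4 = 31.
Total exposure: 5 days.
Posterior: α' = 13 + 31 = 44, β' = 1 + 5 = 6.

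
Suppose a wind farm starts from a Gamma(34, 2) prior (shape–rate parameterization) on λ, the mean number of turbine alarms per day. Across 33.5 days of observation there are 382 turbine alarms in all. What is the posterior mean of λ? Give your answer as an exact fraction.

Total count 382 over total exposure 33.5 days.
Conjugate update: add total count to the shape and total exposure to the rate, giving Gamma(416, 71/2).
Posterior mean = α'/β' = 416/(71/2) = 832/71.

832/71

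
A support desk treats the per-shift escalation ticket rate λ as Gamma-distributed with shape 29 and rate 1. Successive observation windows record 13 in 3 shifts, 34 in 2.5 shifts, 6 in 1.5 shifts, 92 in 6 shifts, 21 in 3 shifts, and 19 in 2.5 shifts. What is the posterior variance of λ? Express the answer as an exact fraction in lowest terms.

Total count: 13 + 34 + 6 + 92 + 21 + 19 = 185.
Total exposure: 3 + 2.5 + 1.5 + 6 + 3 + 2.5 = 18.5 shifts.
Gamma(α, β) with Poisson data over total exposure Σt gives posterior Gamma(α+Σx, β+Σt) = Gamma(214, 39/2).
Posterior variance = α'/β'² = 214/(1521/4) = 856/1521.

856/1521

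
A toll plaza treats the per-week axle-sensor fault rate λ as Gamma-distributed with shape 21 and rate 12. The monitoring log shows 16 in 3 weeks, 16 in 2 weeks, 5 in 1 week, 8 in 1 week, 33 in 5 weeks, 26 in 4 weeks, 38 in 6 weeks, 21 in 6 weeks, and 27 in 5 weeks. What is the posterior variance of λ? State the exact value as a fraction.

211/2025

Total count: 16 + 16 + 5 + 8 + 33 + 26 + 38 + 21 + 27 = 190.
Total exposure: 3 + 2 + 1 + 1 + 5 + 4 + 6 + 6 + 5 = 33 weeks.
The Gamma prior is conjugate for the Poisson rate, so λ | data ~ Gamma(21+190, 12+33) = Gamma(211, 45).
Posterior variance = α'/β'² = 211/2025.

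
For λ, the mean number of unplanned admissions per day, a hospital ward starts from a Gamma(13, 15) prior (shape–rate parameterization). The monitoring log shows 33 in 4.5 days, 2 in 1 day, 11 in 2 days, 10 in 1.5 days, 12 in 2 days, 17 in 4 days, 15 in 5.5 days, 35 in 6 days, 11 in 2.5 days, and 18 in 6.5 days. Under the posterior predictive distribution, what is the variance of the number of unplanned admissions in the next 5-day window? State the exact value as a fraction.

196470/10201

Total count: 33 + 2 + 11 + 10 + 12 + 17 + 15 + 35 + 11 + 18 = 164.
Total exposure: 4.5 + 1 + 2 + 1.5 + 2 + 4 + 5.5 + 6 + 2.5 + 6.5 = 35.5 days.
Conjugate update: add total count to the shape and total exposure to the rate, giving Gamma(177, 101/2).
The posterior predictive for a window of length T is Negative Binomial with variance T·α'·(β'+T)/β'² = 5·177·(111/2)/(10201/4) = 196470/10201.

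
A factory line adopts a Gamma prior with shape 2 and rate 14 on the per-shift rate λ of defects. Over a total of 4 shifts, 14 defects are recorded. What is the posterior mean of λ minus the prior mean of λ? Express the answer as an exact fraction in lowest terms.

Total count 14 over total exposure 4 shifts.
Gamma(α, β) with Poisson data over total exposure Σt gives posterior Gamma(α+Σx, β+Σt) = Gamma(16, 18).
Posterior mean = 16/18 = 8/9; prior mean = 2/14 = 1/7. Difference = 8/9 − 1/7 = 47/63.

47/63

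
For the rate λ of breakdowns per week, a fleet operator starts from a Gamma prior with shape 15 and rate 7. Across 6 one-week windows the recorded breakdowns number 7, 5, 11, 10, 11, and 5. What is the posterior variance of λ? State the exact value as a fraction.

64/169

Total count: 7 + 5 + 11 + 10 + 11 + 5 = 49.
Total exposure: 6 weeks.
By Gamma–Poisson conjugacy, the posterior is Gamma(α + Σx, β + Σt) = Gamma(15 + 49, 7 + 6) = Gamma(64, 13).
Posterior variance = α'/β'² = 64/169.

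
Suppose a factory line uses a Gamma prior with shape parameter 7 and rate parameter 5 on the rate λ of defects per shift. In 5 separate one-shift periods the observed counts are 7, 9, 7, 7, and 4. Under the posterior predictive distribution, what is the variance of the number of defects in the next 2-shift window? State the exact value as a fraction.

Total count: 7 + 9 + 7 + 7 + 4 = 34.
Total exposure: 5 shifts.
Conjugate update: add total count to the shape and total exposure to the rate, giving Gamma(41, 10).
The posterior predictive for a window of length T is Negative Binomial with variance T·α'·(β'+T)/β'² = 2·41·12/100 = 246/25.

246/25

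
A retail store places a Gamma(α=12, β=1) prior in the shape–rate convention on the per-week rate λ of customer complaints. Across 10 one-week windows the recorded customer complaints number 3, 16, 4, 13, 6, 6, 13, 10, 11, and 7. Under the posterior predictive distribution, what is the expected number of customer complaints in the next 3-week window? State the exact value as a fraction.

Total count: 3 + 16 + 4 + 13 + 6 + 6 + 13 + 10 + 11 + 7 = 89.
Total exposure: 10 weeks.
Conjugate update: add total count to the shape and total exposure to the rate, giving Gamma(101, 11).
Predictive mean over a 3-week window = T·E[λ|data] = 3·101/11 = 303/11.

303/11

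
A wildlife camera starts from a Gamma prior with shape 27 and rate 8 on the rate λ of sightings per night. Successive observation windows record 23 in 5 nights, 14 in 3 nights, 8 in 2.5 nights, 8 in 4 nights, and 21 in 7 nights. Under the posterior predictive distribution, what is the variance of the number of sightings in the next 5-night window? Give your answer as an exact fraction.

Total count: 23 + 14 + 8 + 8 + 21 = 74.
Total exposure: 5 + 3 + 2.5 + 4 + 7 = 21.5 nights.
Posterior: α' = 27 + 74 = 101, β' = 8 + 21.5 = 59/2.
The posterior predictive for a window of length T is Negative Binomial with variance T·α'·(β'+T)/β'² = 5·101·(69/2)/(3481/4) = 69690/3481.

69690/3481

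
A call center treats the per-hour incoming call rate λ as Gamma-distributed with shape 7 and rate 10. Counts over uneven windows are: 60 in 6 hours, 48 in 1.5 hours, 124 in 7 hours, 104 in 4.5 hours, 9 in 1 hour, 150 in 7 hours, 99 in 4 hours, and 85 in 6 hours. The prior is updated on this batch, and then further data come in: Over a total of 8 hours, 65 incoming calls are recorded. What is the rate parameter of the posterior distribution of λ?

55

Total count: 60 + 48 + 124 + 104 + 9 + 150 + 99 + 85 = 679.
Total exposure: 6 + 1.5 + 7 + 4.5 + 1 + 7 + 4 + 6 = 37 hours.
After the first batch: Gamma(7 + 679, 10 + 37) = Gamma(686, 47).
Total count 65 over total exposure 8 hours.
After the second batch: Gamma(686 + 65, 47 + 8) = Gamma(751, 55).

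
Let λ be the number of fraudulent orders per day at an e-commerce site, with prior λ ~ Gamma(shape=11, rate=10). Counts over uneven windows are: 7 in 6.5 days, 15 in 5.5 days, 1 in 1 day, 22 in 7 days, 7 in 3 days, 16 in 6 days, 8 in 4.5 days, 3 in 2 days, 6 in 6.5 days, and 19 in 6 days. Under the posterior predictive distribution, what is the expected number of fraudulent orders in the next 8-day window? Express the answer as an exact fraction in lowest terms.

Total count: 7 + 15 + 1 + 22 + 7 + 16 + 8 + 3 + 6 + 19 = 104.
Total exposure: 6.5 + 5.5 + 1 + 7 + 3 + 6 + 4.5 + 2 + 6.5 + 6 = 48 days.
The Gamma prior is conjugate for the Poisson rate, so λ | data ~ Gamma(11+104, 10+48) = Gamma(115, 58).
Predictive mean over an 8-day window = T·E[λ|data] = 8·115/58 = 460/29.

460/29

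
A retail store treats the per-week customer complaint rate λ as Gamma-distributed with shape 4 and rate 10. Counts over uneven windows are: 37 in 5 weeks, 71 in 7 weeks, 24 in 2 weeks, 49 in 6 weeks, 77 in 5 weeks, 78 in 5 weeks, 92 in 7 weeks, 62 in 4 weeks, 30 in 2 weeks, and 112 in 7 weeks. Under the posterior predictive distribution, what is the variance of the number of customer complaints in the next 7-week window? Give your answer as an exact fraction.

24857/300

Total count: 37 + 71 + 24 + 49 + 77 + 78 + 92 + 62 + 30 + 112 = 632.
Total exposure: 5 + 7 + 2 + 6 + 5 + 5 + 7 + 4 + 2 + 7 = 50 weeks.
Gamma(α, β) with Poisson data over total exposure Σt gives posterior Gamma(α+Σx, β+Σt) = Gamma(636, 60).
The posterior predictive for a window of length T is Negative Binomial with variance T·α'·(β'+T)/β'² = 7·636·67/3600 = 24857/300.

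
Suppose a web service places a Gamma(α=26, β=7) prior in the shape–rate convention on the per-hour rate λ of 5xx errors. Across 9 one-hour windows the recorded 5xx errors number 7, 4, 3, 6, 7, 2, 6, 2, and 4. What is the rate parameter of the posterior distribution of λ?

Total count: 7 + 4 + 3 + 6 + 7 + 2 + 6 + 2 + 4 = 41.
Total exposure: 9 hours.
Conjugate update: add total count to the shape and total exposure to the rate, giving Gamma(67, 16).

16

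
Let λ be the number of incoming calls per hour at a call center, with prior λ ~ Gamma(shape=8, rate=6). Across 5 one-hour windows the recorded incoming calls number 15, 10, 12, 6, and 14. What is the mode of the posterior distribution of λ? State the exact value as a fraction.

64/11

Total count: 15 + 10 + 12 + 6 + 14 = 57.
Total exposure: 5 hours.
Gamma(α, β) with Poisson data over total exposure Σt gives posterior Gamma(α+Σx, β+Σt) = Gamma(65, 11).
Posterior mode = (α'−1)/β' = 64/11.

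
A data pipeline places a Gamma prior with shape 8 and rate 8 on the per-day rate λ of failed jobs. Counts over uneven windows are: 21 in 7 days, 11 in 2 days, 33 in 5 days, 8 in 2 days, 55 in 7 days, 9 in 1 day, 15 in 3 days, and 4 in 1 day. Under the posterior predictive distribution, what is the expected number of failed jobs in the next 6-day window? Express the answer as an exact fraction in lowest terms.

82/3

Total count: 21 + 11 + 33 + 8 + 55 + 9 + 15 + 4 = 156.
Total exposure: 7 + 2 + 5 + 2 + 7 + 1 + 3 + 1 = 28 days.
The Gamma prior is conjugate for the Poisson rate, so λ | data ~ Gamma(8+156, 8+28) = Gamma(164, 36).
Predictive mean over a 6-day window = T·E[λ|data] = 6·164/36 = 82/3.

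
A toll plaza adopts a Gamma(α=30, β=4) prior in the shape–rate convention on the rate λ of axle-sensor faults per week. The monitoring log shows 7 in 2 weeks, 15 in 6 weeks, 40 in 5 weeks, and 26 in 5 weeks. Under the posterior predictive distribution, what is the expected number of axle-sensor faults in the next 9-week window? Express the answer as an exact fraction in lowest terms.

Total count: 7 + 15 + 40 + 26 = 88.
Total exposure: 2 + 6 + 5 + 5 = 18 weeks.
Posterior: α' = 30 + 88 = 118, β' = 4 + 18 = 22.
Predictive mean over a 9-week window = T·E[λ|data] = 9·118/22 = 531/11.

531/11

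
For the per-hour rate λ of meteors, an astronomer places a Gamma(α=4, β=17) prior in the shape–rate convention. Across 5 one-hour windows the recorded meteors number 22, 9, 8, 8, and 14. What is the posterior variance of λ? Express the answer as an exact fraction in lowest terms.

65/484

Total count: 22 + 9 + 8 + 8 + 14 = 61.
Total exposure: 5 hours.
Conjugate update: add total count to the shape and total exposure to the rate, giving Gamma(65, 22).
Posterior variance = α'/β'² = 65/484.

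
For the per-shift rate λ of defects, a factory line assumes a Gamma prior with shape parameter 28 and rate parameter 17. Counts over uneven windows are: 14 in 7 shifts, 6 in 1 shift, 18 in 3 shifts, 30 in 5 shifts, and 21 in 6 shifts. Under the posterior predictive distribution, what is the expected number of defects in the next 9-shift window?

27

Total count: 14 + 6 + 18 + 30 + 21 = 89.
Total exposure: 7 + 1 + 3 + 5 + 6 = 22 shifts.
By Gamma–Poisson conjugacy, the posterior is Gamma(α + Σx, β + Σt) = Gamma(28 + 89, 17 + 22) = Gamma(117, 39).
Predictive mean over a 9-shift window = T·E[λ|data] = 9·117/39 = 27.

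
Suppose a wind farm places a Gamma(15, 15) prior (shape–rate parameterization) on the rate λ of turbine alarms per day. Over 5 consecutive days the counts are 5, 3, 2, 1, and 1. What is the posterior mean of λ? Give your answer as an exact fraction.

Total count: 5 + 3 + 2 + 1 + 1 = 12.
Total exposure: 5 days.
Posterior: α' = 15 + 12 = 27, β' = 15 + 5 = 20.
Posterior mean = α'/β' = 27/20.

27/20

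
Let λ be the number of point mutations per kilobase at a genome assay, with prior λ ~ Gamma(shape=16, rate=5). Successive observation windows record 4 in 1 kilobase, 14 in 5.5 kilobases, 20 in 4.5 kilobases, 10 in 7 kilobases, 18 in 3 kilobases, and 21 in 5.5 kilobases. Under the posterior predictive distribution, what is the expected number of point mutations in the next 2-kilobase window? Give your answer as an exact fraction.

412/63

Total count: 4 + 14 + 20 + 10 + 18 + 21 = 87.
Total exposure: 1 + 5.5 + 4.5 + 7 + 3 + 5.5 = 26.5 kilobases.
The Gamma prior is conjugate for the Poisson rate, so λ | data ~ Gamma(16+87, 5+26.5) = Gamma(103, 63/2).
Predictive mean over a 2-kilobase window = T·E[λ|data] = 2·103/(63/2) = 412/63.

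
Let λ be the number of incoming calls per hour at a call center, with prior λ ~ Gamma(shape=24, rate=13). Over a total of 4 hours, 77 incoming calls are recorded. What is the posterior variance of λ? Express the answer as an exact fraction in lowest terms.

Total count 77 over total exposure 4 hours.
By Gamma–Poisson conjugacy, the posterior is Gamma(α + Σx, β + Σt) = Gamma(24 + 77, 13 + 4) = Gamma(101, 17).
Posterior variance = α'/β'² = 101/289.

101/289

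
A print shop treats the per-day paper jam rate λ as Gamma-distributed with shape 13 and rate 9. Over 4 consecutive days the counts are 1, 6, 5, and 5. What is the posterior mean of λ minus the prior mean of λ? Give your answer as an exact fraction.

Total count: 1 + 6 + 5 + 5 = 17.
Total exposure: 4 days.
Gamma(α, β) with Poisson data over total exposure Σt gives posterior Gamma(α+Σx, β+Σt) = Gamma(30, 13).
Posterior mean = 30/13 = 30/13; prior mean = 13/9 = 13/9. Difference = 30/13 − 13/9 = 101/117.

101/117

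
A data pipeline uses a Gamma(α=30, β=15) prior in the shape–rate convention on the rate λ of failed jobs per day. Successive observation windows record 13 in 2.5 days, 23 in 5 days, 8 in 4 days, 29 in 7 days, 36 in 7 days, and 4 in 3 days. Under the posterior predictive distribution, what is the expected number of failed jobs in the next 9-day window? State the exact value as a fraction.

858/29

Total count: 13 + 23 + 8 + 29 + 36 + 4 = 113.
Total exposure: 2.5 + 5 + 4 + 7 + 7 + 3 = 28.5 days.
Posterior: α' = 30 + 113 = 143, β' = 15 + 28.5 = 87/2.
Predictive mean over a 9-day window = T·E[λ|data] = 9·143/(87/2) = 858/29.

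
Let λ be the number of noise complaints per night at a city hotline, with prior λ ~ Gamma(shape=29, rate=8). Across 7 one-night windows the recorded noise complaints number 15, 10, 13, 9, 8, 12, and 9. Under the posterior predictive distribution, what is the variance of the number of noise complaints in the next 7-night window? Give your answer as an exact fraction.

Total count: 15 + 10 + 13 + 9 + 8 + 12 + 9 = 76.
Total exposure: 7 nights.
Gamma(α, β) with Poisson data over total exposure Σt gives posterior Gamma(α+Σx, β+Σt) = Gamma(105, 15).
The posterior predictive for a window of length T is Negative Binomial with variance T·α'·(β'+T)/β'² = 7·105·22/225 = 1078/15.

1078/15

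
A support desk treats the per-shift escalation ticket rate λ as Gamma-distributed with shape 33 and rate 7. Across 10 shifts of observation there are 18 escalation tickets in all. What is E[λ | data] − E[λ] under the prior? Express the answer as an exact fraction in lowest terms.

Total count 18 over total exposure 10 shifts.
Conjugate update: add total count to the shape and total exposure to the rate, giving Gamma(51, 17).
Posterior mean = 51/17 = 3; prior mean = 33/7 = 33/7. Difference = 3 − 33/7 = -12/7.

-12/7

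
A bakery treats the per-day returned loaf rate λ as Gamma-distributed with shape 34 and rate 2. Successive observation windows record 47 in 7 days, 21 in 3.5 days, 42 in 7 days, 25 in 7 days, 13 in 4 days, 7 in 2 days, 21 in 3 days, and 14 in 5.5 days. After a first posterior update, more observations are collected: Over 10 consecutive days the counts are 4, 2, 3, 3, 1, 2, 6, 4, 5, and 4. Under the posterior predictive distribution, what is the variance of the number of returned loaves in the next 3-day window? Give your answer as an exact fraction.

Total count: 47 + 21 + 42 + 25 + 13 + 7 + 21 + 14 = 190.
Total exposure: 7 + 3.5 + 7 + 7 + 4 + 2 + 3 + 5.5 = 39 days.
After the first batch: Gamma(34 + 190, 2 + 39) = Gamma(224, 41).
Total count: 4 + 2 + 3 + 3 + 1 + 2 + 6 + 4 + 5 + 4 = 34.
Total exposure: 10 days.
After the second batch: Gamma(224 + 34, 41 + 10) = Gamma(258, 51).
The posterior predictive for a window of length T is Negative Binomial with variance T·α'·(β'+T)/β'² = 3·258·54/2601 = 4644/289.

4644/289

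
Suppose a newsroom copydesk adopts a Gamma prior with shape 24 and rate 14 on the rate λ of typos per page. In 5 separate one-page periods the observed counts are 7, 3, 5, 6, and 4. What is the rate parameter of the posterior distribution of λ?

19

Total count: 7 + 3 + 5 + 6 + 4 = 25.
Total exposure: 5 pages.
The Gamma prior is conjugate for the Poisson rate, so λ | data ~ Gamma(24+25, 14+5) = Gamma(49, 19).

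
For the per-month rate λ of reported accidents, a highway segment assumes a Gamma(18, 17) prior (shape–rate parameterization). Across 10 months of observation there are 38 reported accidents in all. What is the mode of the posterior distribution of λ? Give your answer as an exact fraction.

55/27

Total count 38 over total exposure 10 months.
Gamma(α, β) with Poisson data over total exposure Σt gives posterior Gamma(α+Σx, β+Σt) = Gamma(56, 27).
Posterior mode = (α'−1)/β' = 55/27.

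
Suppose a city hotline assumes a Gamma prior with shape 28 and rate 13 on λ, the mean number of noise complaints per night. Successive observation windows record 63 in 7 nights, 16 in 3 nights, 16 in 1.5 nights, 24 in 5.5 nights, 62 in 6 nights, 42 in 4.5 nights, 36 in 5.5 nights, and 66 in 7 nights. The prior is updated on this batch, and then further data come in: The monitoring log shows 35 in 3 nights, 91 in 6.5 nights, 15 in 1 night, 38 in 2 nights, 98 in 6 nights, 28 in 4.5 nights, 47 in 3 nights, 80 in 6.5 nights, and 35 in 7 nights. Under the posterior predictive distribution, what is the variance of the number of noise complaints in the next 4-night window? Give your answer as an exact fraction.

Total count: 63 + 16 + 16 + 24 + 62 + 42 + 36 + 66 = 325.
Total exposure: 7 + 3 + 1.5 + 5.5 + 6 + 4.5 + 5.5 + 7 = 40 nights.
After the first batch: Gamma(28 + 325, 13 + 40) = Gamma(353, 53).
Total count: 35 + 91 + 15 + 38 + 98 + 28 + 47 + 80 + 35 = 467.
Total exposure: 3 + 6.5 + 1 + 2 + 6 + 4.5 + 3 + 6.5 + 7 = 39.5 nights.
After the second batch: Gamma(353 + 467, 53 + 39.5) = Gamma(820, 185/2).
The posterior predictive for a window of length T is Negative Binomial with variance T·α'·(β'+T)/β'² = 4·820·(193/2)/(34225/4) = 253216/6845.

253216/6845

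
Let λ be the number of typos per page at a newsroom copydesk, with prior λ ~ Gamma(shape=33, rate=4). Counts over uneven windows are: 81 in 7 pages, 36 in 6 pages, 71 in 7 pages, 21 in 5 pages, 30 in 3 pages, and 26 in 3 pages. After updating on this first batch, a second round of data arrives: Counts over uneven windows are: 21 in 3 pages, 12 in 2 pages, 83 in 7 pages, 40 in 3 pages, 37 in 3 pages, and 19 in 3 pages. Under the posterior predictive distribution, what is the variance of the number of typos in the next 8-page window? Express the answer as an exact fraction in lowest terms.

Total count: 81 + 36 + 71 + 21 + 30 + 26 = 265.
Total exposure: 7 + 6 + 7 + 5 + 3 + 3 = 31 pages.
After the first batch: Gamma(33 + 265, 4 + 31) = Gamma(298, 35).
Total count: 21 + 12 + 83 + 40 + 37 + 19 = 212.
Total exposure: 3 + 2 + 7 + 3 + 3 + 3 = 21 pages.
After the second batch: Gamma(298 + 212, 35 + 21) = Gamma(510, 56).
The posterior predictive for a window of length T is Negative Binomial with variance T·α'·(β'+T)/β'² = 8·510·64/3136 = 4080/49.

4080/49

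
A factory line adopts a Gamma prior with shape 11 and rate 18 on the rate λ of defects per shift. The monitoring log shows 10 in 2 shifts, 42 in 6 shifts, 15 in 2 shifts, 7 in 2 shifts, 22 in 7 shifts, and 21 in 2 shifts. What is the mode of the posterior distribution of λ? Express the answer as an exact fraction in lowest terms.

127/39

Total count: 10 + 42 + 15 + 7 + 22 + 21 = 117.
Total exposure: 2 + 6 + 2 + 2 + 7 + 2 = 21 shifts.
The Gamma prior is conjugate for the Poisson rate, so λ | data ~ Gamma(11+117, 18+21) = Gamma(128, 39).
Posterior mode = (α'−1)/β' = 127/39.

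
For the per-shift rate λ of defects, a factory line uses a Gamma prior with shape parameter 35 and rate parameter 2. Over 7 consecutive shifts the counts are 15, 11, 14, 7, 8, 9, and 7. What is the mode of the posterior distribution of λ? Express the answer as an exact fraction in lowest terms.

35/3

Total count: 15 + 11 + 14 + 7 + 8 + 9 + 7 = 71.
Total exposure: 7 shifts.
By Gamma–Poisson conjugacy, the posterior is Gamma(α + Σx, β + Σt) = Gamma(35 + 71, 2 + 7) = Gamma(106, 9).
Posterior mode = (α'−1)/β' = 105/9 = 35/3.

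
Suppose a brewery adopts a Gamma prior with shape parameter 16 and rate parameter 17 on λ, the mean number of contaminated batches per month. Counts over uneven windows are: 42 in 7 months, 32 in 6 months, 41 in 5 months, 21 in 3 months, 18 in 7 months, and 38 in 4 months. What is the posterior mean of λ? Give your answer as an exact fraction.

Total count: 42 + 32 + 41 + 21 + 18 + 38 = 192.
Total exposure: 7 + 6 + 5 + 3 + 7 + 4 = 32 months.
Posterior: α' = 16 + 192 = 208, β' = 17 + 32 = 49.
Posterior mean = α'/β' = 208/49.

208/49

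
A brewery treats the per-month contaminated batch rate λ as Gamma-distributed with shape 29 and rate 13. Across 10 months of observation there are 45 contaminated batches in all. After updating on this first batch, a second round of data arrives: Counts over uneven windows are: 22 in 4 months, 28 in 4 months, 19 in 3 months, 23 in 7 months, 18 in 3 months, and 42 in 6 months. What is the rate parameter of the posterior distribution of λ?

50

Total count 45 over total exposure 10 months.
After the first batch: Gamma(29 + 45, 13 + 10) = Gamma(74, 23).
Total count: 22 + 28 + 19 + 23 + 18 + 42 = 152.
Total exposure: 4 + 4 + 3 + 7 + 3 + 6 = 27 months.
After the second batch: Gamma(74 + 152, 23 + 27) = Gamma(226, 50).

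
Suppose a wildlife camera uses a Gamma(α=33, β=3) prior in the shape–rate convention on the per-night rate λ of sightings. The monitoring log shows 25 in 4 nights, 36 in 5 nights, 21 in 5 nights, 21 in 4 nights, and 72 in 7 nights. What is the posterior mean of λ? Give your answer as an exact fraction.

52/7

Total count: 25 + 36 + 21 + 21 + 72 = 175.
Total exposure: 4 + 5 + 5 + 4 + 7 = 25 nights.
The Gamma prior is conjugate for the Poisson rate, so λ | data ~ Gamma(33+175, 3+25) = Gamma(208, 28).
Posterior mean = α'/β' = 208/28 = 52/7.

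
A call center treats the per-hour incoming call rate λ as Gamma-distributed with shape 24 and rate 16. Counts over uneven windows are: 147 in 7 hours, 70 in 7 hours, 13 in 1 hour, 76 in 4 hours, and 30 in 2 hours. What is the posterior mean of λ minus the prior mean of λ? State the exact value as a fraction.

609/74

Total count: 147 + 70 + 13 + 76 + 30 = 336.
Total exposure: 7 + 7 + 1 + 4 + 2 = 21 hours.
By Gamma–Poisson conjugacy, the posterior is Gamma(α + Σx, β + Σt) = Gamma(24 + 336, 16 + 21) = Gamma(360, 37).
Posterior mean = 360/37 = 360/37; prior mean = 24/16 = 3/2. Difference = 360/37 − 3/2 = 609/74.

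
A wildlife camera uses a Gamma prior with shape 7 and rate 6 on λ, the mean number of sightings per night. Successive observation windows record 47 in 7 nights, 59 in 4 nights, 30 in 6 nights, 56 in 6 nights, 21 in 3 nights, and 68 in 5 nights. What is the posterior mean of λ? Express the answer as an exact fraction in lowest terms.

Total count: 47 + 59 + 30 + 56 + 21 + 68 = 281.
Total exposure: 7 + 4 + 6 + 6 + 3 + 5 = 31 nights.
Posterior: α' = 7 + 281 = 288, β' = 6 + 31 = 37.
Posterior mean = α'/β' = 288/37.

288/37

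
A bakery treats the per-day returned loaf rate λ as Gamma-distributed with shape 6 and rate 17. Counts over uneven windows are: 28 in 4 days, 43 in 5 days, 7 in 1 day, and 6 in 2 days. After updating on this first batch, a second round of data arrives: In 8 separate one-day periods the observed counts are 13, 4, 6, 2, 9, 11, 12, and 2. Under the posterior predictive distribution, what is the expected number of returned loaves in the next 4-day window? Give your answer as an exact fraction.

596/37

Total count: 28 + 43 + 7 + 6 = 84.
Total exposure: 4 + 5 + 1 + 2 = 12 days.
After the first batch: Gamma(6 + 84, 17 + 12) = Gamma(90, 29).
Total count: 13 + 4 + 6 + 2 + 9 + 11 + 12 + 2 = 59.
Total exposure: 8 days.
After the second batch: Gamma(90 + 59, 29 + 8) = Gamma(149, 37).
Predictive mean over a 4-day window = T·E[λ|data] = 4·149/37 = 596/37.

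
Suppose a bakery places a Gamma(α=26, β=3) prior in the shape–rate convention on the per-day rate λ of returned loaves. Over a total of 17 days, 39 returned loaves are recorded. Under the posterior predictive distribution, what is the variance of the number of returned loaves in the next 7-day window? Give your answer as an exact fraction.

2457/80

Total count 39 over total exposure 17 days.
By Gamma–Poisson conjugacy, the posterior is Gamma(α + Σx, β + Σt) = Gamma(26 + 39, 3 + 17) = Gamma(65, 20).
The posterior predictive for a window of length T is Negative Binomial with variance T·α'·(β'+T)/β'² = 7·65·27/400 = 2457/80.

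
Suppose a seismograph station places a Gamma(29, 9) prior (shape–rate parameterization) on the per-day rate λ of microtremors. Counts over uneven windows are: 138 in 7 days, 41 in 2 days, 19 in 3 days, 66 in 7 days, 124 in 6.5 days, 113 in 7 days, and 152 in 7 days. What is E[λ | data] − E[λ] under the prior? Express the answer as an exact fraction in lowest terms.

Total count: 138 + 41 + 19 + 66 + 124 + 113 + 152 = 653.
Total exposure: 7 + 2 + 3 + 7 + 6.5 + 7 + 7 = 39.5 days.
Posterior: α' = 29 + 653 = 682, β' = 9 + 39.5 = 97/2.
Posterior mean = 682/(97/2) = 1364/97; prior mean = 29/9 = 29/9. Difference = 1364/97 − 29/9 = 9463/873.

9463/873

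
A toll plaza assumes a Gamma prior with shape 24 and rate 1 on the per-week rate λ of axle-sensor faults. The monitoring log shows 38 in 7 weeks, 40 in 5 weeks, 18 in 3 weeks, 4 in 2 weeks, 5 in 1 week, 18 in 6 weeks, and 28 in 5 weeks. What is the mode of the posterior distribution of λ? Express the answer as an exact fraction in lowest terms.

Total count: 38 + 40 + 18 + 4 + 5 + 18 + 28 = 151.
Total exposure: 7 + 5 + 3 + 2 + 1 + 6 + 5 = 29 weeks.
By Gamma–Poisson conjugacy, the posterior is Gamma(α + Σx, β + Σt) = Gamma(24 + 151, 1 + 29) = Gamma(175, 30).
Posterior mode = (α'−1)/β' = 174/30 = 29/5.

29/5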